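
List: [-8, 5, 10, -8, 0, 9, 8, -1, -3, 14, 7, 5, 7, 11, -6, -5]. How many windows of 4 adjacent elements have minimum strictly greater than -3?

[-8, 5, 10, -8] → min -8
[5, 10, -8, 0] → min -8
[10, -8, 0, 9] → min -8
[-8, 0, 9, 8] → min -8
[0, 9, 8, -1] → min -1  > -3 ✓
[9, 8, -1, -3] → min -3
[8, -1, -3, 14] → min -3
[-1, -3, 14, 7] → min -3
[-3, 14, 7, 5] → min -3
[14, 7, 5, 7] → min 5  > -3 ✓
[7, 5, 7, 11] → min 5  > -3 ✓
[5, 7, 11, -6] → min -6
[7, 11, -6, -5] → min -6
3 windows satisfy the condition.

3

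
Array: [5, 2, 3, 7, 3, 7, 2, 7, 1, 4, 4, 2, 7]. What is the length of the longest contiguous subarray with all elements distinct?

4

[5] len 1
[5, 2] len 2
[5, 2, 3] len 3
[5, 2, 3, 7] len 4
[7, 3] len 2
[3, 7] len 2
[3, 7, 2] len 3
[2, 7] len 2
[2, 7, 1] len 3
[2, 7, 1, 4] len 4
[4] len 1
[4, 2] len 2
[4, 2, 7] len 3
Longest all-distinct length: 4.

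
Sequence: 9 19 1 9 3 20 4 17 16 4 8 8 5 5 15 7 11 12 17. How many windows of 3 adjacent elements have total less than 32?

11

[9, 19, 1] → sum 29  < 32 ✓
[19, 1, 9] → sum 29  < 32 ✓
[1, 9, 3] → sum 13  < 32 ✓
[9, 3, 20] → sum 32
[3, 20, 4] → sum 27  < 32 ✓
[20, 4, 17] → sum 41
[4, 17, 16] → sum 37
[17, 16, 4] → sum 37
[16, 4, 8] → sum 28  < 32 ✓
[4, 8, 8] → sum 20  < 32 ✓
[8, 8, 5] → sum 21  < 32 ✓
[8, 5, 5] → sum 18  < 32 ✓
[5, 5, 15] → sum 25  < 32 ✓
[5, 15, 7] → sum 27  < 32 ✓
[15, 7, 11] → sum 33
[7, 11, 12] → sum 30  < 32 ✓
[11, 12, 17] → sum 40
11 windows satisfy the condition.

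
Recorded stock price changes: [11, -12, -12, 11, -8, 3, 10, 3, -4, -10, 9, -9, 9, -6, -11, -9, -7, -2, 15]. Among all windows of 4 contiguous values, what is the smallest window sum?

Window sums for each of the 16 positions:
(11, -12, -12, 11) → sum -2
(-12, -12, 11, -8) → sum -21
(-12, 11, -8, 3) → sum -6
(11, -8, 3, 10) → sum 16
(-8, 3, 10, 3) → sum 8
(3, 10, 3, -4) → sum 12
(10, 3, -4, -10) → sum -1
(3, -4, -10, 9) → sum -2
(-4, -10, 9, -9) → sum -14
(-10, 9, -9, 9) → sum -1
(9, -9, 9, -6) → sum 3
(-9, 9, -6, -11) → sum -17
(9, -6, -11, -9) → sum -17
(-6, -11, -9, -7) → sum -33
(-11, -9, -7, -2) → sum -29
(-9, -7, -2, 15) → sum -3
Smallest of these is -33.

-33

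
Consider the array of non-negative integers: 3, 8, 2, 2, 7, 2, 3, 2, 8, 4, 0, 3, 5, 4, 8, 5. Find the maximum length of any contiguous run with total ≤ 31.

add 3: [3] sum 3, len 1
add 8: [3, 8] sum 11, len 2
add 2: [3, 8, 2] sum 13, len 3
add 2: [3, 8, 2, 2] sum 15, len 4
add 7: [3, 8, 2, 2, 7] sum 22, len 5
add 2: [3, 8, 2, 2, 7, 2] sum 24, len 6
add 3: [3, 8, 2, 2, 7, 2, 3] sum 27, len 7
add 2: [3, 8, 2, 2, 7, 2, 3, 2] sum 29, len 8
add 8: [2, 2, 7, 2, 3, 2, 8] sum 26, len 7
add 4: [2, 2, 7, 2, 3, 2, 8, 4] sum 30, len 8
add 0: [2, 2, 7, 2, 3, 2, 8, 4, 0] sum 30, len 9
add 3: [2, 7, 2, 3, 2, 8, 4, 0, 3] sum 31, len 9
add 5: [2, 3, 2, 8, 4, 0, 3, 5] sum 27, len 8
add 4: [2, 3, 2, 8, 4, 0, 3, 5, 4] sum 31, len 9
add 8: [4, 0, 3, 5, 4, 8] sum 24, len 6
add 5: [4, 0, 3, 5, 4, 8, 5] sum 29, len 7
Longest length seen: 9.

9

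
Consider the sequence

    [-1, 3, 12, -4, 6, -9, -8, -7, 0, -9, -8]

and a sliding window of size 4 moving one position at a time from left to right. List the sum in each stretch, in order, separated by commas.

-1 3 12 -4 → sum 10
3 12 -4 6 → sum 17
12 -4 6 -9 → sum 5
-4 6 -9 -8 → sum -15
6 -9 -8 -7 → sum -18
-9 -8 -7 0 → sum -24
-8 -7 0 -9 → sum -24
-7 0 -9 -8 → sum -24

10, 17, 5, -15, -18, -24, -24, -24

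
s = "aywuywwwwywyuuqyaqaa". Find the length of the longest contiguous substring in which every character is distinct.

[a] len 1
[a, y] len 2
[a, y, w] len 3
[a, y, w, u] len 4
[w, u, y] len 3
[u, y, w] len 3
[w] len 1
[w] len 1
[w] len 1
[w, y] len 2
[y, w] len 2
[w, y] len 2
[w, y, u] len 3
[u] len 1
[u, q] len 2
[u, q, y] len 3
[u, q, y, a] len 4
[y, a, q] len 3
[q, a] len 2
[a] len 1
Longest all-distinct length: 4.

4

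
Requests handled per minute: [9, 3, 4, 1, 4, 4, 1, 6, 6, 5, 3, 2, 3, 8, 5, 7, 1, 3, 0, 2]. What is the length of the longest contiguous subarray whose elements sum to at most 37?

Extend to the right; shrink from the left whenever the sum exceeds 37:
→ 9: sum 9, len 1
→ 3: sum 12, len 2
→ 4: sum 16, len 3
→ 1: sum 17, len 4
→ 4: sum 21, len 5
→ 4: sum 25, len 6
→ 1: sum 26, len 7
→ 6: sum 32, len 8
→ 6 (dropped 9): sum 29, len 8
→ 5: sum 34, len 9
→ 3: sum 37, len 10
→ 2 (dropped 3): sum 36, len 10
→ 3 (dropped 4): sum 35, len 10
→ 8 (dropped 1, 4, 4): sum 34, len 8
→ 5 (dropped 1, 6): sum 32, len 7
→ 7 (dropped 6): sum 33, len 7
→ 1: sum 34, len 8
→ 3: sum 37, len 9
→ 0: sum 37, len 10
→ 2 (dropped 5): sum 34, len 10
Longest length seen: 10.

10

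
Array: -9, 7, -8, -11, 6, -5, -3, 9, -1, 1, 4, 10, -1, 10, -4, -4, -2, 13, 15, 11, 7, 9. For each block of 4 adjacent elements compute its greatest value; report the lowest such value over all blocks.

6

(-9, 7, -8, -11) → max 7
(7, -8, -11, 6) → max 7
(-8, -11, 6, -5) → max 6
(-11, 6, -5, -3) → max 6
(6, -5, -3, 9) → max 9
(-5, -3, 9, -1) → max 9
(-3, 9, -1, 1) → max 9
(9, -1, 1, 4) → max 9
(-1, 1, 4, 10) → max 10
(1, 4, 10, -1) → max 10
(4, 10, -1, 10) → max 10
(10, -1, 10, -4) → max 10
(-1, 10, -4, -4) → max 10
(10, -4, -4, -2) → max 10
(-4, -4, -2, 13) → max 13
(-4, -2, 13, 15) → max 15
(-2, 13, 15, 11) → max 15
(13, 15, 11, 7) → max 15
(15, 11, 7, 9) → max 15
Lowest of these is 6.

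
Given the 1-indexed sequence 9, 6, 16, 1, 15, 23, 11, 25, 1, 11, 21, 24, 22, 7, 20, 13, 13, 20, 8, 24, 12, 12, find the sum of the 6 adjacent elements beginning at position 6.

92

Elements at indices 6..11: 23, 11, 25, 1, 11, 21
sum(23, 11, 25, 1, 11, 21) = 92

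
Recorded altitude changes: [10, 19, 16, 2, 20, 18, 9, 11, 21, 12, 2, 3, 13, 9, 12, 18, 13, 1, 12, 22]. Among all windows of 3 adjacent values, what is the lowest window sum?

10 19 16 → sum 45
19 16 2 → sum 37
16 2 20 → sum 38
2 20 18 → sum 40
20 18 9 → sum 47
18 9 11 → sum 38
9 11 21 → sum 41
11 21 12 → sum 44
21 12 2 → sum 35
12 2 3 → sum 17
2 3 13 → sum 18
3 13 9 → sum 25
13 9 12 → sum 34
9 12 18 → sum 39
12 18 13 → sum 43
18 13 1 → sum 32
13 1 12 → sum 26
1 12 22 → sum 35
Lowest of these is 17.

17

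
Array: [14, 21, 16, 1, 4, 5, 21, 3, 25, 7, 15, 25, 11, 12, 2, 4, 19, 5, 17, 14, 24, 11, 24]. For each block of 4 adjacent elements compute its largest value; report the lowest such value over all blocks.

(14, 21, 16, 1) → max 21
(21, 16, 1, 4) → max 21
(16, 1, 4, 5) → max 16
(1, 4, 5, 21) → max 21
(4, 5, 21, 3) → max 21
(5, 21, 3, 25) → max 25
(21, 3, 25, 7) → max 25
(3, 25, 7, 15) → max 25
(25, 7, 15, 25) → max 25
(7, 15, 25, 11) → max 25
(15, 25, 11, 12) → max 25
(25, 11, 12, 2) → max 25
(11, 12, 2, 4) → max 12
(12, 2, 4, 19) → max 19
(2, 4, 19, 5) → max 19
(4, 19, 5, 17) → max 19
(19, 5, 17, 14) → max 19
(5, 17, 14, 24) → max 24
(17, 14, 24, 11) → max 24
(14, 24, 11, 24) → max 24
Lowest of these is 12.

12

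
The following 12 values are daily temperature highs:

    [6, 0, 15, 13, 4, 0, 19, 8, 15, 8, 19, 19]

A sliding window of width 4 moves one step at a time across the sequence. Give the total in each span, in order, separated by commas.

[6, 0, 15, 13] → sum 34
[0, 15, 13, 4] → sum 32
[15, 13, 4, 0] → sum 32
[13, 4, 0, 19] → sum 36
[4, 0, 19, 8] → sum 31
[0, 19, 8, 15] → sum 42
[19, 8, 15, 8] → sum 50
[8, 15, 8, 19] → sum 50
[15, 8, 19, 19] → sum 61

34, 32, 32, 36, 31, 42, 50, 50, 61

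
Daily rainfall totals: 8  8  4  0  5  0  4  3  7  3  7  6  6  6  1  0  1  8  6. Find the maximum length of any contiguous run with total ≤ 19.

6

add 8: [8] sum 8, len 1
add 8: [8, 8] sum 16, len 2
add 4: [8, 4] sum 12, len 2
add 0: [8, 4, 0] sum 12, len 3
add 5: [8, 4, 0, 5] sum 17, len 4
add 0: [8, 4, 0, 5, 0] sum 17, len 5
add 4: [4, 0, 5, 0, 4] sum 13, len 5
add 3: [4, 0, 5, 0, 4, 3] sum 16, len 6
add 7: [0, 5, 0, 4, 3, 7] sum 19, len 6
add 3: [0, 4, 3, 7, 3] sum 17, len 5
add 7: [7, 3, 7] sum 17, len 3
add 6: [3, 7, 6] sum 16, len 3
add 6: [7, 6, 6] sum 19, len 3
add 6: [6, 6, 6] sum 18, len 3
add 1: [6, 6, 6, 1] sum 19, len 4
add 0: [6, 6, 6, 1, 0] sum 19, len 5
add 1: [6, 6, 1, 0, 1] sum 14, len 5
add 8: [6, 1, 0, 1, 8] sum 16, len 5
add 6: [1, 0, 1, 8, 6] sum 16, len 5
Longest length seen: 6.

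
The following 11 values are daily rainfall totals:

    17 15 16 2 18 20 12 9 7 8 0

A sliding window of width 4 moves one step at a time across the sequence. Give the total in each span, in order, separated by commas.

50, 51, 56, 52, 59, 48, 36, 24

[17, 15, 16, 2] → sum 50
[15, 16, 2, 18] → sum 51
[16, 2, 18, 20] → sum 56
[2, 18, 20, 12] → sum 52
[18, 20, 12, 9] → sum 59
[20, 12, 9, 7] → sum 48
[12, 9, 7, 8] → sum 36
[9, 7, 8, 0] → sum 24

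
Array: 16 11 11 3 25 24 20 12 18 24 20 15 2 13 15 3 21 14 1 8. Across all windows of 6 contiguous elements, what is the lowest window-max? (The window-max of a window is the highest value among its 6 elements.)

Each size-6 window and its max:
16 11 11 3 25 24 → max 25
11 11 3 25 24 20 → max 25
11 3 25 24 20 12 → max 25
3 25 24 20 12 18 → max 25
25 24 20 12 18 24 → max 25
24 20 12 18 24 20 → max 24
20 12 18 24 20 15 → max 24
12 18 24 20 15 2 → max 24
18 24 20 15 2 13 → max 24
24 20 15 2 13 15 → max 24
20 15 2 13 15 3 → max 20
15 2 13 15 3 21 → max 21
2 13 15 3 21 14 → max 21
13 15 3 21 14 1 → max 21
15 3 21 14 1 8 → max 21
Lowest of these is 20.

20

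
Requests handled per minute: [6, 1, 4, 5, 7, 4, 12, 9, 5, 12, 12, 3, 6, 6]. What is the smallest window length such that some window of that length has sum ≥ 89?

Extend right; whenever the sum reaches 89, record the length and shrink from the left:
add 6: running sum 6 < 89
add 1: running sum 7 < 89
add 4: running sum 11 < 89
add 5: running sum 16 < 89
add 7: running sum 23 < 89
add 4: running sum 27 < 89
add 12: running sum 39 < 89
add 9: running sum 48 < 89
add 5: running sum 53 < 89
add 12: running sum 65 < 89
add 12: running sum 77 < 89
add 3: running sum 80 < 89
add 6: running sum 86 < 89
add 6: shortest ending here [6, 1, 4, 5, 7, 4, 12, 9, 5, 12, 12, 3, 6, 6] sum 92, len 14
Shortest qualifying length: 14.

14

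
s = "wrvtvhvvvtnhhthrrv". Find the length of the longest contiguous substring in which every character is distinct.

4

add w: [w] len 1
add r: [w, r] len 2
add v: [w, r, v] len 3
add t: [w, r, v, t] len 4
add v (repeat v, move left end past it): [t, v] len 2
add h: [t, v, h] len 3
add v (repeat v, move left end past it): [h, v] len 2
add v (repeat v, move left end past it): [v] len 1
add v (repeat v, move left end past it): [v] len 1
add t: [v, t] len 2
add n: [v, t, n] len 3
add h: [v, t, n, h] len 4
add h (repeat h, move left end past it): [h] len 1
add t: [h, t] len 2
add h (repeat h, move left end past it): [t, h] len 2
add r: [t, h, r] len 3
add r (repeat r, move left end past it): [r] len 1
add v: [r, v] len 2
Longest all-distinct length: 4.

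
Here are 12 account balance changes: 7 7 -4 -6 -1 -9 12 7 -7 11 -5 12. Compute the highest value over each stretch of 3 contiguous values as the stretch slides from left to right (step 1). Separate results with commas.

Sliding a size-3 window across the 12 values:
(7, 7, -4) → max 7
(7, -4, -6) → max 7
(-4, -6, -1) → max -1
(-6, -1, -9) → max -1
(-1, -9, 12) → max 12
(-9, 12, 7) → max 12
(12, 7, -7) → max 12
(7, -7, 11) → max 11
(-7, 11, -5) → max 11
(11, -5, 12) → max 12

7, 7, -1, -1, 12, 12, 12, 11, 11, 12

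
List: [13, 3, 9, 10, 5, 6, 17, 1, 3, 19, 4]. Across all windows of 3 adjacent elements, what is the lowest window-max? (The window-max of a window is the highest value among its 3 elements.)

10

Each size-3 window and its max:
13 3 9 → max 13
3 9 10 → max 10
9 10 5 → max 10
10 5 6 → max 10
5 6 17 → max 17
6 17 1 → max 17
17 1 3 → max 17
1 3 19 → max 19
3 19 4 → max 19
Lowest of these is 10.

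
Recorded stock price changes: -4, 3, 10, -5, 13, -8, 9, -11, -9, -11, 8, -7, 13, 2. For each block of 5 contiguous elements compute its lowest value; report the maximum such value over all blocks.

Each size-5 window and its min:
[-4, 3, 10, -5, 13] → min -5
[3, 10, -5, 13, -8] → min -8
[10, -5, 13, -8, 9] → min -8
[-5, 13, -8, 9, -11] → min -11
[13, -8, 9, -11, -9] → min -11
[-8, 9, -11, -9, -11] → min -11
[9, -11, -9, -11, 8] → min -11
[-11, -9, -11, 8, -7] → min -11
[-9, -11, 8, -7, 13] → min -11
[-11, 8, -7, 13, 2] → min -11
Maximum of these is -5.

-5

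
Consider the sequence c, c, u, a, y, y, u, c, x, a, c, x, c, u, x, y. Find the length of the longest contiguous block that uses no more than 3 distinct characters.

6

[c] 1 distinct, len 1
[c, c] 1 distinct, len 2
[c, c, u] 2 distinct, len 3
[c, c, u, a] 3 distinct, len 4
[u, a, y] 3 distinct, len 3
[u, a, y, y] 3 distinct, len 4
[u, a, y, y, u] 3 distinct, len 5
[y, y, u, c] 3 distinct, len 4
[u, c, x] 3 distinct, len 3
[c, x, a] 3 distinct, len 3
[c, x, a, c] 3 distinct, len 4
[c, x, a, c, x] 3 distinct, len 5
[c, x, a, c, x, c] 3 distinct, len 6
[c, x, c, u] 3 distinct, len 4
[c, x, c, u, x] 3 distinct, len 5
[u, x, y] 3 distinct, len 3
Longest length with ≤3 distinct: 6.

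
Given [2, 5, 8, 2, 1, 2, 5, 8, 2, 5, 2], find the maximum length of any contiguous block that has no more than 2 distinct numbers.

3

[2] 1 distinct, len 1
[2, 5] 2 distinct, len 2
[5, 8] 2 distinct, len 2
[8, 2] 2 distinct, len 2
[2, 1] 2 distinct, len 2
[2, 1, 2] 2 distinct, len 3
[2, 5] 2 distinct, len 2
[5, 8] 2 distinct, len 2
[8, 2] 2 distinct, len 2
[2, 5] 2 distinct, len 2
[2, 5, 2] 2 distinct, len 3
Longest length with ≤2 distinct: 3.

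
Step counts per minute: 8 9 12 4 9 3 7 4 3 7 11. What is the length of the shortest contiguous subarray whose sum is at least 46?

Extend right; whenever the sum reaches 46, record the length and shrink from the left:
add 8: running sum 8 < 46
add 9: running sum 17 < 46
add 12: running sum 29 < 46
add 4: running sum 33 < 46
add 9: running sum 42 < 46
add 3: running sum 45 < 46
end 6: [8, 9, 12, 4, 9, 3, 7] sum 52, len 7
end 7: [9, 12, 4, 9, 3, 7, 4] sum 48, len 7
end 8: [9, 12, 4, 9, 3, 7, 4, 3] sum 51, len 8
end 9: [12, 4, 9, 3, 7, 4, 3, 7] sum 49, len 8
end 10: [4, 9, 3, 7, 4, 3, 7, 11] sum 48, len 8
Shortest qualifying length: 7.

7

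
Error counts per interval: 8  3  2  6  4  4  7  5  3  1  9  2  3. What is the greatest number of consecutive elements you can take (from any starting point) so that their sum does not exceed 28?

add 8: [8] sum 8, len 1
add 3: [8, 3] sum 11, len 2
add 2: [8, 3, 2] sum 13, len 3
add 6: [8, 3, 2, 6] sum 19, len 4
add 4: [8, 3, 2, 6, 4] sum 23, len 5
add 4: [8, 3, 2, 6, 4, 4] sum 27, len 6
add 7: [3, 2, 6, 4, 4, 7] sum 26, len 6
add 5: [2, 6, 4, 4, 7, 5] sum 28, len 6
add 3: [4, 4, 7, 5, 3] sum 23, len 5
add 1: [4, 4, 7, 5, 3, 1] sum 24, len 6
add 9: [7, 5, 3, 1, 9] sum 25, len 5
add 2: [7, 5, 3, 1, 9, 2] sum 27, len 6
add 3: [5, 3, 1, 9, 2, 3] sum 23, len 6
Longest length seen: 6.

6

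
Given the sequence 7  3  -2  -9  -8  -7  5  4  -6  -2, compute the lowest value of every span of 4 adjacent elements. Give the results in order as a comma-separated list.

Sliding a size-4 window across the 10 values:
[7, 3, -2, -9] → min -9
[3, -2, -9, -8] → min -9
[-2, -9, -8, -7] → min -9
[-9, -8, -7, 5] → min -9
[-8, -7, 5, 4] → min -8
[-7, 5, 4, -6] → min -7
[5, 4, -6, -2] → min -6

-9, -9, -9, -9, -8, -7, -6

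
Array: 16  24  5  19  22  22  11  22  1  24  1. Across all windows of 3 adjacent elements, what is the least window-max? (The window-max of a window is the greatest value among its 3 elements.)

22

[16, 24, 5] → max 24
[24, 5, 19] → max 24
[5, 19, 22] → max 22
[19, 22, 22] → max 22
[22, 22, 11] → max 22
[22, 11, 22] → max 22
[11, 22, 1] → max 22
[22, 1, 24] → max 24
[1, 24, 1] → max 24
Least of these is 22.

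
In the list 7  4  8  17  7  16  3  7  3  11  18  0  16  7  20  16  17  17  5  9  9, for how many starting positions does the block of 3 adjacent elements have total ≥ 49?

7 4 8 → sum 19
4 8 17 → sum 29
8 17 7 → sum 32
17 7 16 → sum 40
7 16 3 → sum 26
16 3 7 → sum 26
3 7 3 → sum 13
7 3 11 → sum 21
3 11 18 → sum 32
11 18 0 → sum 29
18 0 16 → sum 34
0 16 7 → sum 23
16 7 20 → sum 43
7 20 16 → sum 43
20 16 17 → sum 53  ≥ 49 ✓
16 17 17 → sum 50  ≥ 49 ✓
17 17 5 → sum 39
17 5 9 → sum 31
5 9 9 → sum 23
2 windows satisfy the condition.

2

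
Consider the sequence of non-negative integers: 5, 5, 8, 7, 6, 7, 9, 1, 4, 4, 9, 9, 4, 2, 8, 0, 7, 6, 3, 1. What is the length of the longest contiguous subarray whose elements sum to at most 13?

3

Extend to the right; shrink from the left whenever the sum exceeds 13:
[5] sum 5 len 1
[5, 5] sum 10 len 2
[5, 8] sum 13 len 2
[7] sum 7 len 1
[7, 6] sum 13 len 2
[6, 7] sum 13 len 2
[9] sum 9 len 1
[9, 1] sum 10 len 2
[1, 4] sum 5 len 2
[1, 4, 4] sum 9 len 3
[4, 9] sum 13 len 2
[9] sum 9 len 1
[9, 4] sum 13 len 2
[4, 2] sum 6 len 2
[2, 8] sum 10 len 2
[2, 8, 0] sum 10 len 3
[0, 7] sum 7 len 2
[0, 7, 6] sum 13 len 3
[6, 3] sum 9 len 2
[6, 3, 1] sum 10 len 3
Longest length seen: 3.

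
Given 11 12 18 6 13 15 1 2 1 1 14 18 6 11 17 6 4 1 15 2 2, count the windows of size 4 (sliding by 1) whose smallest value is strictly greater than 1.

7

[11, 12, 18, 6] → min 6  > 1 ✓
[12, 18, 6, 13] → min 6  > 1 ✓
[18, 6, 13, 15] → min 6  > 1 ✓
[6, 13, 15, 1] → min 1
[13, 15, 1, 2] → min 1
[15, 1, 2, 1] → min 1
[1, 2, 1, 1] → min 1
[2, 1, 1, 14] → min 1
[1, 1, 14, 18] → min 1
[1, 14, 18, 6] → min 1
[14, 18, 6, 11] → min 6  > 1 ✓
[18, 6, 11, 17] → min 6  > 1 ✓
[6, 11, 17, 6] → min 6  > 1 ✓
[11, 17, 6, 4] → min 4  > 1 ✓
[17, 6, 4, 1] → min 1
[6, 4, 1, 15] → min 1
[4, 1, 15, 2] → min 1
[1, 15, 2, 2] → min 1
7 windows satisfy the condition.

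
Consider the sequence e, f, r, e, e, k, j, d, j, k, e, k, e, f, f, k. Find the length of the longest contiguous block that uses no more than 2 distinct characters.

add e: window [e] (1 distinct), len 1
add f: window [e, f] (2 distinct), len 2
add r: window [f, r] (2 distinct), len 2
add e: window [r, e] (2 distinct), len 2
add e: window [r, e, e] (2 distinct), len 3
add k: window [e, e, k] (2 distinct), len 3
add j: window [k, j] (2 distinct), len 2
add d: window [j, d] (2 distinct), len 2
add j: window [j, d, j] (2 distinct), len 3
add k: window [j, k] (2 distinct), len 2
add e: window [k, e] (2 distinct), len 2
add k: window [k, e, k] (2 distinct), len 3
add e: window [k, e, k, e] (2 distinct), len 4
add f: window [e, f] (2 distinct), len 2
add f: window [e, f, f] (2 distinct), len 3
add k: window [f, f, k] (2 distinct), len 3
Longest length with ≤2 distinct: 4.

4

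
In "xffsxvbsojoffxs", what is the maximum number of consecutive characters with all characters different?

6

add x: [x] len 1
add f: [x, f] len 2
add f (repeat f, move left end past it): [f] len 1
add s: [f, s] len 2
add x: [f, s, x] len 3
add v: [f, s, x, v] len 4
add b: [f, s, x, v, b] len 5
add s (repeat s, move left end past it): [x, v, b, s] len 4
add o: [x, v, b, s, o] len 5
add j: [x, v, b, s, o, j] len 6
add o (repeat o, move left end past it): [j, o] len 2
add f: [j, o, f] len 3
add f (repeat f, move left end past it): [f] len 1
add x: [f, x] len 2
add s: [f, x, s] len 3
Longest all-distinct length: 6.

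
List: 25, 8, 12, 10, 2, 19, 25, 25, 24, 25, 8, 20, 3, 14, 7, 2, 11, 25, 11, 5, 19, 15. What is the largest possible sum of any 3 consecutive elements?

74

25 8 12 → sum 45
8 12 10 → sum 30
12 10 2 → sum 24
10 2 19 → sum 31
2 19 25 → sum 46
19 25 25 → sum 69
25 25 24 → sum 74
25 24 25 → sum 74
24 25 8 → sum 57
25 8 20 → sum 53
8 20 3 → sum 31
20 3 14 → sum 37
3 14 7 → sum 24
14 7 2 → sum 23
7 2 11 → sum 20
2 11 25 → sum 38
11 25 11 → sum 47
25 11 5 → sum 41
11 5 19 → sum 35
5 19 15 → sum 39
Largest of these is 74.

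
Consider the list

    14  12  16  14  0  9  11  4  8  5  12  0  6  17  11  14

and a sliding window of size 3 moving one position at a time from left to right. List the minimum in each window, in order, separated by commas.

14 12 16 → min 12
12 16 14 → min 12
16 14 0 → min 0
14 0 9 → min 0
0 9 11 → min 0
9 11 4 → min 4
11 4 8 → min 4
4 8 5 → min 4
8 5 12 → min 5
5 12 0 → min 0
12 0 6 → min 0
0 6 17 → min 0
6 17 11 → min 6
17 11 14 → min 11

12, 12, 0, 0, 0, 4, 4, 4, 5, 0, 0, 0, 6, 11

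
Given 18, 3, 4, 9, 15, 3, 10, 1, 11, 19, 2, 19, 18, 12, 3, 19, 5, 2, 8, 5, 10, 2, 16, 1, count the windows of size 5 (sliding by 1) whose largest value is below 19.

9

[18, 3, 4, 9, 15] → max 18  < 19 ✓
[3, 4, 9, 15, 3] → max 15  < 19 ✓
[4, 9, 15, 3, 10] → max 15  < 19 ✓
[9, 15, 3, 10, 1] → max 15  < 19 ✓
[15, 3, 10, 1, 11] → max 15  < 19 ✓
[3, 10, 1, 11, 19] → max 19
[10, 1, 11, 19, 2] → max 19
[1, 11, 19, 2, 19] → max 19
[11, 19, 2, 19, 18] → max 19
[19, 2, 19, 18, 12] → max 19
[2, 19, 18, 12, 3] → max 19
[19, 18, 12, 3, 19] → max 19
[18, 12, 3, 19, 5] → max 19
[12, 3, 19, 5, 2] → max 19
[3, 19, 5, 2, 8] → max 19
[19, 5, 2, 8, 5] → max 19
[5, 2, 8, 5, 10] → max 10  < 19 ✓
[2, 8, 5, 10, 2] → max 10  < 19 ✓
[8, 5, 10, 2, 16] → max 16  < 19 ✓
[5, 10, 2, 16, 1] → max 16  < 19 ✓
9 windows satisfy the condition.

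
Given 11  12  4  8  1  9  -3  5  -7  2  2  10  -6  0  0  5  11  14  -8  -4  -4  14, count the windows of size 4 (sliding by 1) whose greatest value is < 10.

7

(11, 12, 4, 8) → max 12
(12, 4, 8, 1) → max 12
(4, 8, 1, 9) → max 9  < 10 ✓
(8, 1, 9, -3) → max 9  < 10 ✓
(1, 9, -3, 5) → max 9  < 10 ✓
(9, -3, 5, -7) → max 9  < 10 ✓
(-3, 5, -7, 2) → max 5  < 10 ✓
(5, -7, 2, 2) → max 5  < 10 ✓
(-7, 2, 2, 10) → max 10
(2, 2, 10, -6) → max 10
(2, 10, -6, 0) → max 10
(10, -6, 0, 0) → max 10
(-6, 0, 0, 5) → max 5  < 10 ✓
(0, 0, 5, 11) → max 11
(0, 5, 11, 14) → max 14
(5, 11, 14, -8) → max 14
(11, 14, -8, -4) → max 14
(14, -8, -4, -4) → max 14
(-8, -4, -4, 14) → max 14
7 windows satisfy the condition.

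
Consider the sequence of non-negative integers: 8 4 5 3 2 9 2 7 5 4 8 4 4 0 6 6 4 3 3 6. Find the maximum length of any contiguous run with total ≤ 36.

add 8: [8] sum 8, len 1
add 4: [8, 4] sum 12, len 2
add 5: [8, 4, 5] sum 17, len 3
add 3: [8, 4, 5, 3] sum 20, len 4
add 2: [8, 4, 5, 3, 2] sum 22, len 5
add 9: [8, 4, 5, 3, 2, 9] sum 31, len 6
add 2: [8, 4, 5, 3, 2, 9, 2] sum 33, len 7
add 7: [4, 5, 3, 2, 9, 2, 7] sum 32, len 7
add 5: [5, 3, 2, 9, 2, 7, 5] sum 33, len 7
add 4: [3, 2, 9, 2, 7, 5, 4] sum 32, len 7
add 8: [9, 2, 7, 5, 4, 8] sum 35, len 6
add 4: [2, 7, 5, 4, 8, 4] sum 30, len 6
add 4: [2, 7, 5, 4, 8, 4, 4] sum 34, len 7
add 0: [2, 7, 5, 4, 8, 4, 4, 0] sum 34, len 8
add 6: [5, 4, 8, 4, 4, 0, 6] sum 31, len 7
add 6: [4, 8, 4, 4, 0, 6, 6] sum 32, len 7
add 4: [4, 8, 4, 4, 0, 6, 6, 4] sum 36, len 8
add 3: [8, 4, 4, 0, 6, 6, 4, 3] sum 35, len 8
add 3: [4, 4, 0, 6, 6, 4, 3, 3] sum 30, len 8
add 6: [4, 4, 0, 6, 6, 4, 3, 3, 6] sum 36, len 9
Longest length seen: 9.

9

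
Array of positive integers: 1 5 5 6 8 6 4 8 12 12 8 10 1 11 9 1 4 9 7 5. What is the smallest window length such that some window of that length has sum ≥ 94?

12

add 1: running sum 1 < 94
add 5: running sum 6 < 94
add 5: running sum 11 < 94
add 6: running sum 17 < 94
add 8: running sum 25 < 94
add 6: running sum 31 < 94
add 4: running sum 35 < 94
add 8: running sum 43 < 94
add 12: running sum 55 < 94
add 12: running sum 67 < 94
add 8: running sum 75 < 94
add 10: running sum 85 < 94
add 1: running sum 86 < 94
add 11: shortest ending here [5, 5, 6, 8, 6, 4, 8, 12, 12, 8, 10, 1, 11] sum 96, len 13
add 9: shortest ending here [6, 8, 6, 4, 8, 12, 12, 8, 10, 1, 11, 9] sum 95, len 12
add 1: shortest ending here [6, 8, 6, 4, 8, 12, 12, 8, 10, 1, 11, 9, 1] sum 96, len 13
add 4: shortest ending here [8, 6, 4, 8, 12, 12, 8, 10, 1, 11, 9, 1, 4] sum 94, len 13
add 9: shortest ending here [6, 4, 8, 12, 12, 8, 10, 1, 11, 9, 1, 4, 9] sum 95, len 13
add 7: shortest ending here [4, 8, 12, 12, 8, 10, 1, 11, 9, 1, 4, 9, 7] sum 96, len 13
add 5: shortest ending here [8, 12, 12, 8, 10, 1, 11, 9, 1, 4, 9, 7, 5] sum 97, len 13
Shortest qualifying length: 12.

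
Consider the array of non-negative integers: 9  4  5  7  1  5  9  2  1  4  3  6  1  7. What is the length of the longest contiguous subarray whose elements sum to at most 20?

6

[9] sum 9 len 1
[9, 4] sum 13 len 2
[9, 4, 5] sum 18 len 3
[4, 5, 7] sum 16 len 3
[4, 5, 7, 1] sum 17 len 4
[5, 7, 1, 5] sum 18 len 4
[1, 5, 9] sum 15 len 3
[1, 5, 9, 2] sum 17 len 4
[1, 5, 9, 2, 1] sum 18 len 5
[9, 2, 1, 4] sum 16 len 4
[9, 2, 1, 4, 3] sum 19 len 5
[2, 1, 4, 3, 6] sum 16 len 5
[2, 1, 4, 3, 6, 1] sum 17 len 6
[3, 6, 1, 7] sum 17 len 4
Longest length seen: 6.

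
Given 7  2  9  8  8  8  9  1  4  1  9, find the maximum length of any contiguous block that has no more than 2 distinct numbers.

5

Extend right; when distinct count exceeds 2, shrink from the left:
[7] 1 distinct, len 1
[7, 2] 2 distinct, len 2
[2, 9] 2 distinct, len 2
[9, 8] 2 distinct, len 2
[9, 8, 8] 2 distinct, len 3
[9, 8, 8, 8] 2 distinct, len 4
[9, 8, 8, 8, 9] 2 distinct, len 5
[9, 1] 2 distinct, len 2
[1, 4] 2 distinct, len 2
[1, 4, 1] 2 distinct, len 3
[1, 9] 2 distinct, len 2
Longest length with ≤2 distinct: 5.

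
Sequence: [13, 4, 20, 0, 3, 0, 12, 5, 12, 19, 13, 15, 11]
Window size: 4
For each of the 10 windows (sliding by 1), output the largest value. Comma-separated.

(13, 4, 20, 0) → max 20
(4, 20, 0, 3) → max 20
(20, 0, 3, 0) → max 20
(0, 3, 0, 12) → max 12
(3, 0, 12, 5) → max 12
(0, 12, 5, 12) → max 12
(12, 5, 12, 19) → max 19
(5, 12, 19, 13) → max 19
(12, 19, 13, 15) → max 19
(19, 13, 15, 11) → max 19

20, 20, 20, 12, 12, 12, 19, 19, 19, 19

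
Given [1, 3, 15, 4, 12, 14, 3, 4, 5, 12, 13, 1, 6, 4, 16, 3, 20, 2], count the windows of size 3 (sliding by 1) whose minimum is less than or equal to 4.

1 3 15 → min 1  ≤ 4 ✓
3 15 4 → min 3  ≤ 4 ✓
15 4 12 → min 4  ≤ 4 ✓
4 12 14 → min 4  ≤ 4 ✓
12 14 3 → min 3  ≤ 4 ✓
14 3 4 → min 3  ≤ 4 ✓
3 4 5 → min 3  ≤ 4 ✓
4 5 12 → min 4  ≤ 4 ✓
5 12 13 → min 5
12 13 1 → min 1  ≤ 4 ✓
13 1 6 → min 1  ≤ 4 ✓
1 6 4 → min 1  ≤ 4 ✓
6 4 16 → min 4  ≤ 4 ✓
4 16 3 → min 3  ≤ 4 ✓
16 3 20 → min 3  ≤ 4 ✓
3 20 2 → min 2  ≤ 4 ✓
15 windows satisfy the condition.

15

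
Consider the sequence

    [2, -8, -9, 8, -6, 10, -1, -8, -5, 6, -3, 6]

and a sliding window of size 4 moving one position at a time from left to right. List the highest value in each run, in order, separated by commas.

(2, -8, -9, 8) → max 8
(-8, -9, 8, -6) → max 8
(-9, 8, -6, 10) → max 10
(8, -6, 10, -1) → max 10
(-6, 10, -1, -8) → max 10
(10, -1, -8, -5) → max 10
(-1, -8, -5, 6) → max 6
(-8, -5, 6, -3) → max 6
(-5, 6, -3, 6) → max 6

8, 8, 10, 10, 10, 10, 6, 6, 6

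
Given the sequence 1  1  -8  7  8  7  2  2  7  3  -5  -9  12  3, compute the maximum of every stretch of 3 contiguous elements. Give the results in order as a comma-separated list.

(1, 1, -8) → max 1
(1, -8, 7) → max 7
(-8, 7, 8) → max 8
(7, 8, 7) → max 8
(8, 7, 2) → max 8
(7, 2, 2) → max 7
(2, 2, 7) → max 7
(2, 7, 3) → max 7
(7, 3, -5) → max 7
(3, -5, -9) → max 3
(-5, -9, 12) → max 12
(-9, 12, 3) → max 12

1, 7, 8, 8, 8, 7, 7, 7, 7, 3, 12, 12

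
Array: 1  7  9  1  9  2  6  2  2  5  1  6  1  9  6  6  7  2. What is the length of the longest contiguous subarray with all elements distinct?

[1] len 1
[1, 7] len 2
[1, 7, 9] len 3
[7, 9, 1] len 3
[1, 9] len 2
[1, 9, 2] len 3
[1, 9, 2, 6] len 4
[6, 2] len 2
[2] len 1
[2, 5] len 2
[2, 5, 1] len 3
[2, 5, 1, 6] len 4
[6, 1] len 2
[6, 1, 9] len 3
[1, 9, 6] len 3
[6] len 1
[6, 7] len 2
[6, 7, 2] len 3
Longest all-distinct length: 4.

4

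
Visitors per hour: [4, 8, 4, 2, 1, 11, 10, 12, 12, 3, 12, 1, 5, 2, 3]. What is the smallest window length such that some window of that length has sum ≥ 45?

add 4: running sum 4 < 45
add 8: running sum 12 < 45
add 4: running sum 16 < 45
add 2: running sum 18 < 45
add 1: running sum 19 < 45
add 11: running sum 30 < 45
add 10: running sum 40 < 45
end 7: [8, 4, 2, 1, 11, 10, 12] sum 48, len 7
end 8: [11, 10, 12, 12] sum 45, len 4
end 9: [11, 10, 12, 12, 3] sum 48, len 5
end 10: [10, 12, 12, 3, 12] sum 49, len 5
end 11: [10, 12, 12, 3, 12, 1] sum 50, len 6
end 12: [12, 12, 3, 12, 1, 5] sum 45, len 6
end 13: [12, 12, 3, 12, 1, 5, 2] sum 47, len 7
end 14: [12, 12, 3, 12, 1, 5, 2, 3] sum 50, len 8
Shortest qualifying length: 4.

4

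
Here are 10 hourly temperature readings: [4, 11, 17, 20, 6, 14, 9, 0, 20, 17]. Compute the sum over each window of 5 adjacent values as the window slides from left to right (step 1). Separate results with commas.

[4, 11, 17, 20, 6] → sum 58
[11, 17, 20, 6, 14] → sum 68
[17, 20, 6, 14, 9] → sum 66
[20, 6, 14, 9, 0] → sum 49
[6, 14, 9, 0, 20] → sum 49
[14, 9, 0, 20, 17] → sum 60

58, 68, 66, 49, 49, 60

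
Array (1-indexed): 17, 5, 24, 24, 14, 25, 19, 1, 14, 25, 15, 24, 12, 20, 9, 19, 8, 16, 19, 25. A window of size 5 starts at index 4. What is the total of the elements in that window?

Elements at indices 4..8: 24, 14, 25, 19, 1
sum(24, 14, 25, 19, 1) = 83

83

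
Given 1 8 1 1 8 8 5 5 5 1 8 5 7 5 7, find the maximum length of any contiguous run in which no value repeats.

[1] len 1
[1, 8] len 2
[8, 1] len 2
[1] len 1
[1, 8] len 2
[8] len 1
[8, 5] len 2
[5] len 1
[5] len 1
[5, 1] len 2
[5, 1, 8] len 3
[1, 8, 5] len 3
[1, 8, 5, 7] len 4
[7, 5] len 2
[5, 7] len 2
Longest all-distinct length: 4.

4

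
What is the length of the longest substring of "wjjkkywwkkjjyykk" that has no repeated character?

add w: [w] len 1
add j: [w, j] len 2
add j (repeat j, move left end past it): [j] len 1
add k: [j, k] len 2
add k (repeat k, move left end past it): [k] len 1
add y: [k, y] len 2
add w: [k, y, w] len 3
add w (repeat w, move left end past it): [w] len 1
add k: [w, k] len 2
add k (repeat k, move left end past it): [k] len 1
add j: [k, j] len 2
add j (repeat j, move left end past it): [j] len 1
add y: [j, y] len 2
add y (repeat y, move left end past it): [y] len 1
add k: [y, k] len 2
add k (repeat k, move left end past it): [k] len 1
Longest all-distinct length: 3.

3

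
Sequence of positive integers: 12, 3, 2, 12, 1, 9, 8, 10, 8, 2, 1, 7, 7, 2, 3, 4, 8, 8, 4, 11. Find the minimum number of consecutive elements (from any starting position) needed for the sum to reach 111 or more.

19

Extend right; whenever the sum reaches 111, record the length and shrink from the left:
add 12: running sum 12 < 111
add 3: running sum 15 < 111
add 2: running sum 17 < 111
add 12: running sum 29 < 111
add 1: running sum 30 < 111
add 9: running sum 39 < 111
add 8: running sum 47 < 111
add 10: running sum 57 < 111
add 8: running sum 65 < 111
add 2: running sum 67 < 111
add 1: running sum 68 < 111
add 7: running sum 75 < 111
add 7: running sum 82 < 111
add 2: running sum 84 < 111
add 3: running sum 87 < 111
add 4: running sum 91 < 111
add 8: running sum 99 < 111
add 8: running sum 107 < 111
add 4: shortest ending here [12, 3, 2, 12, 1, 9, 8, 10, 8, 2, 1, 7, 7, 2, 3, 4, 8, 8, 4] sum 111, len 19
add 11: shortest ending here [12, 3, 2, 12, 1, 9, 8, 10, 8, 2, 1, 7, 7, 2, 3, 4, 8, 8, 4, 11] sum 122, len 20
Shortest qualifying length: 19.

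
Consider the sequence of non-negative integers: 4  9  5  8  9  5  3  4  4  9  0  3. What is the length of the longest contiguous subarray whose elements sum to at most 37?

Extend to the right; shrink from the left whenever the sum exceeds 37:
→ 4: sum 4, len 1
→ 9: sum 13, len 2
→ 5: sum 18, len 3
→ 8: sum 26, len 4
→ 9: sum 35, len 5
→ 5 (dropped 4): sum 36, len 5
→ 3 (dropped 9): sum 30, len 5
→ 4: sum 34, len 6
→ 4 (dropped 5): sum 33, len 6
→ 9 (dropped 8): sum 34, len 6
→ 0: sum 34, len 7
→ 3: sum 37, len 8
Longest length seen: 8.

8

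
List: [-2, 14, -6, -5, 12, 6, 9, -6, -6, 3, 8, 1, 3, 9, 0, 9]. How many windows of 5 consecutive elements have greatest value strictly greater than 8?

10

(-2, 14, -6, -5, 12) → max 14  > 8 ✓
(14, -6, -5, 12, 6) → max 14  > 8 ✓
(-6, -5, 12, 6, 9) → max 12  > 8 ✓
(-5, 12, 6, 9, -6) → max 12  > 8 ✓
(12, 6, 9, -6, -6) → max 12  > 8 ✓
(6, 9, -6, -6, 3) → max 9  > 8 ✓
(9, -6, -6, 3, 8) → max 9  > 8 ✓
(-6, -6, 3, 8, 1) → max 8
(-6, 3, 8, 1, 3) → max 8
(3, 8, 1, 3, 9) → max 9  > 8 ✓
(8, 1, 3, 9, 0) → max 9  > 8 ✓
(1, 3, 9, 0, 9) → max 9  > 8 ✓
10 windows satisfy the condition.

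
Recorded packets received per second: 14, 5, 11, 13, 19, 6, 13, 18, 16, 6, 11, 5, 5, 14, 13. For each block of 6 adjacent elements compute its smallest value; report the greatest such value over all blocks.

14 5 11 13 19 6 → min 5
5 11 13 19 6 13 → min 5
11 13 19 6 13 18 → min 6
13 19 6 13 18 16 → min 6
19 6 13 18 16 6 → min 6
6 13 18 16 6 11 → min 6
13 18 16 6 11 5 → min 5
18 16 6 11 5 5 → min 5
16 6 11 5 5 14 → min 5
6 11 5 5 14 13 → min 5
Greatest of these is 6.

6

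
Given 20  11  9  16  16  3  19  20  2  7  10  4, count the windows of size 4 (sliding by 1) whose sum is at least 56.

(20, 11, 9, 16) → sum 56  ≥ 56 ✓
(11, 9, 16, 16) → sum 52
(9, 16, 16, 3) → sum 44
(16, 16, 3, 19) → sum 54
(16, 3, 19, 20) → sum 58  ≥ 56 ✓
(3, 19, 20, 2) → sum 44
(19, 20, 2, 7) → sum 48
(20, 2, 7, 10) → sum 39
(2, 7, 10, 4) → sum 23
2 windows satisfy the condition.

2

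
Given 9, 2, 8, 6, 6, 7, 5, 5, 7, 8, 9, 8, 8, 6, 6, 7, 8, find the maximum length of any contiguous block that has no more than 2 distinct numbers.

4

[9] 1 distinct, len 1
[9, 2] 2 distinct, len 2
[2, 8] 2 distinct, len 2
[8, 6] 2 distinct, len 2
[8, 6, 6] 2 distinct, len 3
[6, 6, 7] 2 distinct, len 3
[7, 5] 2 distinct, len 2
[7, 5, 5] 2 distinct, len 3
[7, 5, 5, 7] 2 distinct, len 4
[7, 8] 2 distinct, len 2
[8, 9] 2 distinct, len 2
[8, 9, 8] 2 distinct, len 3
[8, 9, 8, 8] 2 distinct, len 4
[8, 8, 6] 2 distinct, len 3
[8, 8, 6, 6] 2 distinct, len 4
[6, 6, 7] 2 distinct, len 3
[7, 8] 2 distinct, len 2
Longest length with ≤2 distinct: 4.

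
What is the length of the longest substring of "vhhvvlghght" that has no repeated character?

4

add v: [v] len 1
add h: [v, h] len 2
add h (repeat h, move left end past it): [h] len 1
add v: [h, v] len 2
add v (repeat v, move left end past it): [v] len 1
add l: [v, l] len 2
add g: [v, l, g] len 3
add h: [v, l, g, h] len 4
add g (repeat g, move left end past it): [h, g] len 2
add h (repeat h, move left end past it): [g, h] len 2
add t: [g, h, t] len 3
Longest all-distinct length: 4.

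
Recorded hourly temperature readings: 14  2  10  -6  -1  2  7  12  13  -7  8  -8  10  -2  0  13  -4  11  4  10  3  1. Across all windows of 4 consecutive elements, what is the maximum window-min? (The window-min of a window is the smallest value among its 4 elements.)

3

[14, 2, 10, -6] → min -6
[2, 10, -6, -1] → min -6
[10, -6, -1, 2] → min -6
[-6, -1, 2, 7] → min -6
[-1, 2, 7, 12] → min -1
[2, 7, 12, 13] → min 2
[7, 12, 13, -7] → min -7
[12, 13, -7, 8] → min -7
[13, -7, 8, -8] → min -8
[-7, 8, -8, 10] → min -8
[8, -8, 10, -2] → min -8
[-8, 10, -2, 0] → min -8
[10, -2, 0, 13] → min -2
[-2, 0, 13, -4] → min -4
[0, 13, -4, 11] → min -4
[13, -4, 11, 4] → min -4
[-4, 11, 4, 10] → min -4
[11, 4, 10, 3] → min 3
[4, 10, 3, 1] → min 1
Maximum of these is 3.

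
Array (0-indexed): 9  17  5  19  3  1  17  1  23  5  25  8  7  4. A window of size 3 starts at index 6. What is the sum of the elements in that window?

41

Elements at indices 6..8: 17, 1, 23
sum(17, 1, 23) = 41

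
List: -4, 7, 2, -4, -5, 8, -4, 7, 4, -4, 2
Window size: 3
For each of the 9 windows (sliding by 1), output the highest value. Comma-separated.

7, 7, 2, 8, 8, 8, 7, 7, 4

[-4, 7, 2] → max 7
[7, 2, -4] → max 7
[2, -4, -5] → max 2
[-4, -5, 8] → max 8
[-5, 8, -4] → max 8
[8, -4, 7] → max 8
[-4, 7, 4] → max 7
[7, 4, -4] → max 7
[4, -4, 2] → max 4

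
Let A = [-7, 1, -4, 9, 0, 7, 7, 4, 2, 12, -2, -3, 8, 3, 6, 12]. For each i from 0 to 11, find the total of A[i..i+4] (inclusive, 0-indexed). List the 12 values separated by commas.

Sliding a size-5 window across the 16 values:
[-7, 1, -4, 9, 0] → sum -1
[1, -4, 9, 0, 7] → sum 13
[-4, 9, 0, 7, 7] → sum 19
[9, 0, 7, 7, 4] → sum 27
[0, 7, 7, 4, 2] → sum 20
[7, 7, 4, 2, 12] → sum 32
[7, 4, 2, 12, -2] → sum 23
[4, 2, 12, -2, -3] → sum 13
[2, 12, -2, -3, 8] → sum 17
[12, -2, -3, 8, 3] → sum 18
[-2, -3, 8, 3, 6] → sum 12
[-3, 8, 3, 6, 12] → sum 26

-1, 13, 19, 27, 20, 32, 23, 13, 17, 18, 12, 26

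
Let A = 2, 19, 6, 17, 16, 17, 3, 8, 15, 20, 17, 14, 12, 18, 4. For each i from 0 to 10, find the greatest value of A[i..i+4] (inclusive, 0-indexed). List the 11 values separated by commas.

19, 19, 17, 17, 17, 20, 20, 20, 20, 20, 18

(2, 19, 6, 17, 16) → max 19
(19, 6, 17, 16, 17) → max 19
(6, 17, 16, 17, 3) → max 17
(17, 16, 17, 3, 8) → max 17
(16, 17, 3, 8, 15) → max 17
(17, 3, 8, 15, 20) → max 20
(3, 8, 15, 20, 17) → max 20
(8, 15, 20, 17, 14) → max 20
(15, 20, 17, 14, 12) → max 20
(20, 17, 14, 12, 18) → max 20
(17, 14, 12, 18, 4) → max 18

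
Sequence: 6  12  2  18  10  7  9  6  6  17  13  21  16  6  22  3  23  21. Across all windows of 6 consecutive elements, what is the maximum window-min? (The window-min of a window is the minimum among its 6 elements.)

(6, 12, 2, 18, 10, 7) → min 2
(12, 2, 18, 10, 7, 9) → min 2
(2, 18, 10, 7, 9, 6) → min 2
(18, 10, 7, 9, 6, 6) → min 6
(10, 7, 9, 6, 6, 17) → min 6
(7, 9, 6, 6, 17, 13) → min 6
(9, 6, 6, 17, 13, 21) → min 6
(6, 6, 17, 13, 21, 16) → min 6
(6, 17, 13, 21, 16, 6) → min 6
(17, 13, 21, 16, 6, 22) → min 6
(13, 21, 16, 6, 22, 3) → min 3
(21, 16, 6, 22, 3, 23) → min 3
(16, 6, 22, 3, 23, 21) → min 3
Maximum of these is 6.

6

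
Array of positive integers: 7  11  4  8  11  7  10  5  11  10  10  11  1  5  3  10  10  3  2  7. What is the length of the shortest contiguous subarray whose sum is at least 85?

10

add 7: running sum 7 < 85
add 11: running sum 18 < 85
add 4: running sum 22 < 85
add 8: running sum 30 < 85
add 11: running sum 41 < 85
add 7: running sum 48 < 85
add 10: running sum 58 < 85
add 5: running sum 63 < 85
add 11: running sum 74 < 85
add 10: running sum 84 < 85
end 10: [11, 4, 8, 11, 7, 10, 5, 11, 10, 10] sum 87, len 10
end 11: [4, 8, 11, 7, 10, 5, 11, 10, 10, 11] sum 87, len 10
end 12: [4, 8, 11, 7, 10, 5, 11, 10, 10, 11, 1] sum 88, len 11
end 13: [8, 11, 7, 10, 5, 11, 10, 10, 11, 1, 5] sum 89, len 11
end 14: [8, 11, 7, 10, 5, 11, 10, 10, 11, 1, 5, 3] sum 92, len 12
end 15: [11, 7, 10, 5, 11, 10, 10, 11, 1, 5, 3, 10] sum 94, len 12
end 16: [10, 5, 11, 10, 10, 11, 1, 5, 3, 10, 10] sum 86, len 11
end 17: [10, 5, 11, 10, 10, 11, 1, 5, 3, 10, 10, 3] sum 89, len 12
end 18: [10, 5, 11, 10, 10, 11, 1, 5, 3, 10, 10, 3, 2] sum 91, len 13
end 19: [5, 11, 10, 10, 11, 1, 5, 3, 10, 10, 3, 2, 7] sum 88, len 13
Shortest qualifying length: 10.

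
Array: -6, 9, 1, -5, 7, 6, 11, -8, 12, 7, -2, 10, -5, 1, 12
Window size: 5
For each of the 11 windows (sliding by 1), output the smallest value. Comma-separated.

-6, -5, -5, -8, -8, -8, -8, -8, -5, -5, -5

Sliding a size-5 window across the 15 values:
[-6, 9, 1, -5, 7] → min -6
[9, 1, -5, 7, 6] → min -5
[1, -5, 7, 6, 11] → min -5
[-5, 7, 6, 11, -8] → min -8
[7, 6, 11, -8, 12] → min -8
[6, 11, -8, 12, 7] → min -8
[11, -8, 12, 7, -2] → min -8
[-8, 12, 7, -2, 10] → min -8
[12, 7, -2, 10, -5] → min -5
[7, -2, 10, -5, 1] → min -5
[-2, 10, -5, 1, 12] → min -5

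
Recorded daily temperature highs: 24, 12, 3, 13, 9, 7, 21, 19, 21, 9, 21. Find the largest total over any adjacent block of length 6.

24 12 3 13 9 7 → sum 68
12 3 13 9 7 21 → sum 65
3 13 9 7 21 19 → sum 72
13 9 7 21 19 21 → sum 90
9 7 21 19 21 9 → sum 86
7 21 19 21 9 21 → sum 98
Largest of these is 98.

98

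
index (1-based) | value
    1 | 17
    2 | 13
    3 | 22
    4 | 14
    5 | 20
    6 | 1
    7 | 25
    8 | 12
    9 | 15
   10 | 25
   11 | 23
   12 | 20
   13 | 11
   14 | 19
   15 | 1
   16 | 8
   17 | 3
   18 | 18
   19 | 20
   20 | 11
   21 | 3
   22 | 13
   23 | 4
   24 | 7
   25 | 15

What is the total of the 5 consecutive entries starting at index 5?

73

Elements at indices 5..9: 20, 1, 25, 12, 15
sum(20, 1, 25, 12, 15) = 73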